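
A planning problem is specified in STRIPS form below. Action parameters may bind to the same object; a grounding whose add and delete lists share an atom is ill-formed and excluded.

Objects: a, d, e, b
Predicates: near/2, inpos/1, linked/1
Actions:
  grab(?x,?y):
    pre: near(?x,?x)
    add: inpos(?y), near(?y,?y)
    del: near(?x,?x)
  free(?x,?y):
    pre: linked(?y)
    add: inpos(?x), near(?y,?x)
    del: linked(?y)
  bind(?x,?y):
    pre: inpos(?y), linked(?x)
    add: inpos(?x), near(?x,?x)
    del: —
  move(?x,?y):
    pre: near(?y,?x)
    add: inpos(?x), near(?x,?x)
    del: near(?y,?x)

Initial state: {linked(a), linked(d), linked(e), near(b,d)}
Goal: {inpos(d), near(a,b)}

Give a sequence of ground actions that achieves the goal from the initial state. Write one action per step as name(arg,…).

free(d,d); free(b,a)

1. free(d,d)  →  {inpos(d), linked(a), linked(e), near(b,d), near(d,d)}
2. free(b,a)  →  {inpos(b), inpos(d), linked(e), near(a,b), near(b,d), near(d,d)}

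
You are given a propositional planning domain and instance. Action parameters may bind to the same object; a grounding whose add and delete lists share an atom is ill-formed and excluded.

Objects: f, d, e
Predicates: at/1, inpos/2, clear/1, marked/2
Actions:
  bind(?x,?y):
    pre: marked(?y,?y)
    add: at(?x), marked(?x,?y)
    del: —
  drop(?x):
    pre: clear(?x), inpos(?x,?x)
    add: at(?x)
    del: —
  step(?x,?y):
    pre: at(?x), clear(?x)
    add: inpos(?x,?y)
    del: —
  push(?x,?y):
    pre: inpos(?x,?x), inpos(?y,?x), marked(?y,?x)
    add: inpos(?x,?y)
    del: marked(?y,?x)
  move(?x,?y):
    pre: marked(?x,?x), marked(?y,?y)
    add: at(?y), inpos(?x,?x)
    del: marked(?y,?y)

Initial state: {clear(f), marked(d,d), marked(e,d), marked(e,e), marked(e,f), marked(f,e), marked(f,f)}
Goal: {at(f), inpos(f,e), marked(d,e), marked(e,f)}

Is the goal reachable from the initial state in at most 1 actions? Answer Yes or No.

1. bind(f,f)  →  {at(f), clear(f), marked(d,d), marked(e,d), marked(e,e), marked(e,f), marked(f,e), marked(f,f)}
2. bind(d,e)  →  {at(d), at(f), clear(f), marked(d,d), marked(d,e), marked(e,d), marked(e,e), marked(e,f), marked(f,e), marked(f,f)}
3. step(f,e)  →  {at(d), at(f), clear(f), inpos(f,e), marked(d,d), marked(d,e), marked(e,d), marked(e,e), marked(e,f), marked(f,e), marked(f,f)}
optimal plan length = 3; 3 > 1

No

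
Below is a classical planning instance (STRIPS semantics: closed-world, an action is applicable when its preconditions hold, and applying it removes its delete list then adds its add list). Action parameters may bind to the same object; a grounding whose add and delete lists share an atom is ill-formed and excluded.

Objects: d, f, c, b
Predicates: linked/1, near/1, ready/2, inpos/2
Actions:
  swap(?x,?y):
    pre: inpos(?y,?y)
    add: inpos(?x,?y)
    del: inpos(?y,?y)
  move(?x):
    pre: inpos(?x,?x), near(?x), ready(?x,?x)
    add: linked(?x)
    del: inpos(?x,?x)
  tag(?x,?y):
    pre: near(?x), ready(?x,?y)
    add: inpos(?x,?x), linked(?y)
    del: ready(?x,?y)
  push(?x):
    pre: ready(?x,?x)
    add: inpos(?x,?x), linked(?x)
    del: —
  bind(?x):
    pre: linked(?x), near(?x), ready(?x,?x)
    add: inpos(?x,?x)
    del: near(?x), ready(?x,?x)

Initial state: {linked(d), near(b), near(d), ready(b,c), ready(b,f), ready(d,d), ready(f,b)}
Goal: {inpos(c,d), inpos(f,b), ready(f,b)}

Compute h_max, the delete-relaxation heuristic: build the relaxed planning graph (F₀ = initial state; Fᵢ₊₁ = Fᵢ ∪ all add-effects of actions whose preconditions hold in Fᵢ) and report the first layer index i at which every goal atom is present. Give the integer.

2

F0 = init (7 atoms)
F1 = F0 ∪ {inpos(b,b), inpos(d,d), linked(c), linked(f)}  (11 atoms)
F2 = F1 ∪ {inpos(b,d), inpos(c,b), inpos(c,d), inpos(d,b), inpos(f,b), inpos(f,d)}  (17 atoms)
goal ⊆ F2  ⇒  h_max = 2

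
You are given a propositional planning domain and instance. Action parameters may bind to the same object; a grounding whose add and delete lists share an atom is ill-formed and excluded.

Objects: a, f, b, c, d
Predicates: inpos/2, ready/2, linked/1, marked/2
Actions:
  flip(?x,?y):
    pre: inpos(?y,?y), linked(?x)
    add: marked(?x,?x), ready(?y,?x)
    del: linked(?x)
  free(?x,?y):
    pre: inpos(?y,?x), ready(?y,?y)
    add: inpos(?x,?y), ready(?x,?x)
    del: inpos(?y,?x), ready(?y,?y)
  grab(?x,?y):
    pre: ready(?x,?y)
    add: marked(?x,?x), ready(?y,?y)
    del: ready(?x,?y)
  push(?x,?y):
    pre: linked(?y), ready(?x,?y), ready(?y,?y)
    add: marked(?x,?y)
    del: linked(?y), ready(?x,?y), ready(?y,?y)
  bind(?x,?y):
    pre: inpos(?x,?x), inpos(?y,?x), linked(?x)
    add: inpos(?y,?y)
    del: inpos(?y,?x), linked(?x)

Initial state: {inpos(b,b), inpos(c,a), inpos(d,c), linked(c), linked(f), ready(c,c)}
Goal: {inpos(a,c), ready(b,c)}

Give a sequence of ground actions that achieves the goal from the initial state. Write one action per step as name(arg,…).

flip(c,b); free(a,c)

1. flip(c,b)  →  {inpos(b,b), inpos(c,a), inpos(d,c), linked(f), marked(c,c), ready(b,c), ready(c,c)}
2. free(a,c)  →  {inpos(a,c), inpos(b,b), inpos(d,c), linked(f), marked(c,c), ready(a,a), ready(b,c)}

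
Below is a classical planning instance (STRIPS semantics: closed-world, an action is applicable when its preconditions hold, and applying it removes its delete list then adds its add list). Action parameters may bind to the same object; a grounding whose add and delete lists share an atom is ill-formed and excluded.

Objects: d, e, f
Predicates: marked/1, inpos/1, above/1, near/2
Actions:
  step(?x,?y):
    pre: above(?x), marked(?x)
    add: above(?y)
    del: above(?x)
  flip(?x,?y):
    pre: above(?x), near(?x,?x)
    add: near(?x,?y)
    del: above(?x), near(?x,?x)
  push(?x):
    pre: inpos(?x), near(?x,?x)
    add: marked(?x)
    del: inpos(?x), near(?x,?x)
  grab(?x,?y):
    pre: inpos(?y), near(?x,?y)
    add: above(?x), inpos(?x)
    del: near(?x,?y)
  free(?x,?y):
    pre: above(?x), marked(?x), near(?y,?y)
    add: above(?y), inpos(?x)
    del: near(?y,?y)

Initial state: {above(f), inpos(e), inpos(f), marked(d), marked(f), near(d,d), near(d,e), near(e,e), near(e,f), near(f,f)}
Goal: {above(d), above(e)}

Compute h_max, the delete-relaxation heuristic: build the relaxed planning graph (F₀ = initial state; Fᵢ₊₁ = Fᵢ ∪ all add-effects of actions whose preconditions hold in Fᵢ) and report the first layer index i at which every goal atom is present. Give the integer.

1

F0 = init (10 atoms)
F1 = F0 ∪ {above(d), above(e), inpos(d), marked(e), near(f,d), near(f,e)}  (16 atoms)
goal ⊆ F1  ⇒  h_max = 1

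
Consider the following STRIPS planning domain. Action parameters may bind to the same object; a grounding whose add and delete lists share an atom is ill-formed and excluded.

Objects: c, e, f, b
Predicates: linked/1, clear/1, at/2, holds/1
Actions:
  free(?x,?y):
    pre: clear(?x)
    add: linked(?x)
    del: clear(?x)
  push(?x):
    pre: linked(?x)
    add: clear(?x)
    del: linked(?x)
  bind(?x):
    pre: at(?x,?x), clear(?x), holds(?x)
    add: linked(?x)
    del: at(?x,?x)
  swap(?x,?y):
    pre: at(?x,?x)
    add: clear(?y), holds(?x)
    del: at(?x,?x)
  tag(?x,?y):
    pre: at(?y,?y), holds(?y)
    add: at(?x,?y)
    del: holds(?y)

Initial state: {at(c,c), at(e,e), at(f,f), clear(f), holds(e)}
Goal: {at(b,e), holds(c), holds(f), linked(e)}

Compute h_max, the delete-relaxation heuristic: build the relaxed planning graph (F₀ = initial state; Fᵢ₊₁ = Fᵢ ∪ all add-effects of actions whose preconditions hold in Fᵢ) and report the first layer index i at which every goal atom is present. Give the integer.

F0 = init (5 atoms)
F1 = F0 ∪ {at(b,e), at(c,e), at(f,e), clear(b), clear(c), clear(e), holds(c), holds(f), linked(f)}  (14 atoms)
F2 = F1 ∪ {at(b,c), at(b,f), at(c,f), at(e,c), at(e,f), at(f,c), linked(b), linked(c), linked(e)}  (23 atoms)
goal ⊆ F2  ⇒  h_max = 2

2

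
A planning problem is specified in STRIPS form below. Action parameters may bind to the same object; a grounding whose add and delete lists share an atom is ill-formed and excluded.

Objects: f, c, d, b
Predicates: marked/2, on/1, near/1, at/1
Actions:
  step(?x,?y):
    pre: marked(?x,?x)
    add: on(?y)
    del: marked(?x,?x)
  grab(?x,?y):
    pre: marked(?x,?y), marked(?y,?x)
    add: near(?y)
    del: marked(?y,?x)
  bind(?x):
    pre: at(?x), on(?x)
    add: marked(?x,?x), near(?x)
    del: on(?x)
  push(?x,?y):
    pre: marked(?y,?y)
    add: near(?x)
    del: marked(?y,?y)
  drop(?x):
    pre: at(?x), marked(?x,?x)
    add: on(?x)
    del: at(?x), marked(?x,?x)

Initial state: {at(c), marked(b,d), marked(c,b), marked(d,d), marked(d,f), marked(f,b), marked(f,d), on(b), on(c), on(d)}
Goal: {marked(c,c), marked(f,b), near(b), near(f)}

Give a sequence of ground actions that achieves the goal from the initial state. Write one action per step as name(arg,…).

1. grab(d,f)  →  {at(c), marked(b,d), marked(c,b), marked(d,d), marked(d,f), marked(f,b), near(f), on(b), on(c), on(d)}
2. bind(c)  →  {at(c), marked(b,d), marked(c,b), marked(c,c), marked(d,d), marked(d,f), marked(f,b), near(c), near(f), on(b), on(d)}
3. push(b,d)  →  {at(c), marked(b,d), marked(c,b), marked(c,c), marked(d,f), marked(f,b), near(b), near(c), near(f), on(b), on(d)}

grab(d,f); bind(c); push(b,d)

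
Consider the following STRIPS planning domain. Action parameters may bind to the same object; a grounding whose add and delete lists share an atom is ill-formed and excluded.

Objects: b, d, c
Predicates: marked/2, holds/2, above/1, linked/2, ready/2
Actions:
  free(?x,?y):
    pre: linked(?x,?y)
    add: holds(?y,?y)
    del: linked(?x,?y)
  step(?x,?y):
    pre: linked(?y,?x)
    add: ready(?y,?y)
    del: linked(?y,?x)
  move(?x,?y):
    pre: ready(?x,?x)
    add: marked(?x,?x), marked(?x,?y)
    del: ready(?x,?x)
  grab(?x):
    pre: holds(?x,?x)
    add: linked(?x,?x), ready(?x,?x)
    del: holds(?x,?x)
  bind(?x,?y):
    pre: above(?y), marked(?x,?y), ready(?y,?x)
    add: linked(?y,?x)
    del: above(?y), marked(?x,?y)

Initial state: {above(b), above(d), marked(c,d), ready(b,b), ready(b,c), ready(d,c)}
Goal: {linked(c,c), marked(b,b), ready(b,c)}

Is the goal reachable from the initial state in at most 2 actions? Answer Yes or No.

1. move(b,b)  →  {above(b), above(d), marked(b,b), marked(c,d), ready(b,c), ready(d,c)}
2. bind(c,d)  →  {above(b), linked(d,c), marked(b,b), ready(b,c), ready(d,c)}
3. free(d,c)  →  {above(b), holds(c,c), marked(b,b), ready(b,c), ready(d,c)}
4. grab(c)  →  {above(b), linked(c,c), marked(b,b), ready(b,c), ready(c,c), ready(d,c)}
optimal plan length = 4; 4 > 2

No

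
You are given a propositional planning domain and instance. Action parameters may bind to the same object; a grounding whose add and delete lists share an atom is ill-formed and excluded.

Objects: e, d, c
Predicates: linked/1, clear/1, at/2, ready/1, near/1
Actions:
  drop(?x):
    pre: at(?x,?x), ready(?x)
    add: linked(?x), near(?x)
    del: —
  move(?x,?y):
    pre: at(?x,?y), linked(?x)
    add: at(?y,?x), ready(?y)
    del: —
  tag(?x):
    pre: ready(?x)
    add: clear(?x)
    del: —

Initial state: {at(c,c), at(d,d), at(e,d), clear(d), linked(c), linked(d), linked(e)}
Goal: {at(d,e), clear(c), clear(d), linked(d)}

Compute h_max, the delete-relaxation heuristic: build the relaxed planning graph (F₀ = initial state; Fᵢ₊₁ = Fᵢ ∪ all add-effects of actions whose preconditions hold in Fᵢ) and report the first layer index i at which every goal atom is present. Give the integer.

2

F0 = init (7 atoms)
F1 = F0 ∪ {at(d,e), ready(c), ready(d)}  (10 atoms)
F2 = F1 ∪ {clear(c), near(c), near(d), ready(e)}  (14 atoms)
goal ⊆ F2  ⇒  h_max = 2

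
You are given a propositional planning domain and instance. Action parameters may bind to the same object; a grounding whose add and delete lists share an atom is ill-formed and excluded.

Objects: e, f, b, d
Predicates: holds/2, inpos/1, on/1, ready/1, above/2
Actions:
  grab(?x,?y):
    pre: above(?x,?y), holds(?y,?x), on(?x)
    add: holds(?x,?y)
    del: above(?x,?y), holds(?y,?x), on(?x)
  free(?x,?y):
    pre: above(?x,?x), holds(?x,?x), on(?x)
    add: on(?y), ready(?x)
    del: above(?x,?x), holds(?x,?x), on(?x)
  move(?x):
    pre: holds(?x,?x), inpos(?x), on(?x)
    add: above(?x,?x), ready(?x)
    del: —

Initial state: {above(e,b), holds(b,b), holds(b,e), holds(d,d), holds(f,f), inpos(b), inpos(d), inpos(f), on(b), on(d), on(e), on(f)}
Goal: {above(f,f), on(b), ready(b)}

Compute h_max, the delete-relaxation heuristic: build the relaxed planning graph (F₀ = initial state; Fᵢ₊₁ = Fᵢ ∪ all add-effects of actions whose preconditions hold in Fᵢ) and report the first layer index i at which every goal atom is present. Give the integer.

1

F0 = init (12 atoms)
F1 = F0 ∪ {above(b,b), above(d,d), above(f,f), holds(e,b), ready(b), ready(d), ready(f)}  (19 atoms)
goal ⊆ F1  ⇒  h_max = 1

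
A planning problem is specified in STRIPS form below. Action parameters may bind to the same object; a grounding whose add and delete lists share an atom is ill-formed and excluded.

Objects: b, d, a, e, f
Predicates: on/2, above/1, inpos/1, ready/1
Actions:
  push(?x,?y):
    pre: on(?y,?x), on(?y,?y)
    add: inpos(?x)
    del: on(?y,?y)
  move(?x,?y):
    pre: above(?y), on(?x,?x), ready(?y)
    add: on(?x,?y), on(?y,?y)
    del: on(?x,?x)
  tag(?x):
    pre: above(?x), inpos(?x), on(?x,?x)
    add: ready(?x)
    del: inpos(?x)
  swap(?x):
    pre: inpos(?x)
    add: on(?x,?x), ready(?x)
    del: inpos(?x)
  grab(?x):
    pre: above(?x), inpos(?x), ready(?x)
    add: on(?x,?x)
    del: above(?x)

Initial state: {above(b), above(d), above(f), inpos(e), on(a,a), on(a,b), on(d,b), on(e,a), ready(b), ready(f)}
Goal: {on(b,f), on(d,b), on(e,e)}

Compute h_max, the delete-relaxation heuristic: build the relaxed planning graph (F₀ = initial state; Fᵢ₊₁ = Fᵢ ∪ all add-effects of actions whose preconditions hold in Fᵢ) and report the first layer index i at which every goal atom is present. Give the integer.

2

F0 = init (10 atoms)
F1 = F0 ∪ {inpos(a), inpos(b), on(a,f), on(b,b), on(e,e), on(f,f), ready(e)}  (17 atoms)
F2 = F1 ∪ {inpos(f), on(b,f), on(e,b), on(e,f), on(f,b), ready(a)}  (23 atoms)
goal ⊆ F2  ⇒  h_max = 2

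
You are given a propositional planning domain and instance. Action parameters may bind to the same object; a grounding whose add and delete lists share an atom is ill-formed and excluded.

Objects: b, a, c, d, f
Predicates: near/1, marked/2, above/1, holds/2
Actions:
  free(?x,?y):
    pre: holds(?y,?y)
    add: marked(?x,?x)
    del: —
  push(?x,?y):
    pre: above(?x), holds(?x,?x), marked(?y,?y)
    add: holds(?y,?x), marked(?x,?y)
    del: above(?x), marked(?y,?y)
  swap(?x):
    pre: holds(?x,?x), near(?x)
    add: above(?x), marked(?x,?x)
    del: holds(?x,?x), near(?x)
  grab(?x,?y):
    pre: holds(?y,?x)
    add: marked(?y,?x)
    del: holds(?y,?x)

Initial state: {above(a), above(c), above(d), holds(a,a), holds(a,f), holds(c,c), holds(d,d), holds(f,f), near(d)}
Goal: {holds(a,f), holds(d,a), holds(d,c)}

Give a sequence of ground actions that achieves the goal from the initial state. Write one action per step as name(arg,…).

free(d,a); push(a,d); free(d,a); push(c,d)

1. free(d,a)  →  {above(a), above(c), above(d), holds(a,a), holds(a,f), holds(c,c), holds(d,d), holds(f,f), marked(d,d), near(d)}
2. push(a,d)  →  {above(c), above(d), holds(a,a), holds(a,f), holds(c,c), holds(d,a), holds(d,d), holds(f,f), marked(a,d), near(d)}
3. free(d,a)  →  {above(c), above(d), holds(a,a), holds(a,f), holds(c,c), holds(d,a), holds(d,d), holds(f,f), marked(a,d), marked(d,d), near(d)}
4. push(c,d)  →  {above(d), holds(a,a), holds(a,f), holds(c,c), holds(d,a), holds(d,c), holds(d,d), holds(f,f), marked(a,d), marked(c,d), near(d)}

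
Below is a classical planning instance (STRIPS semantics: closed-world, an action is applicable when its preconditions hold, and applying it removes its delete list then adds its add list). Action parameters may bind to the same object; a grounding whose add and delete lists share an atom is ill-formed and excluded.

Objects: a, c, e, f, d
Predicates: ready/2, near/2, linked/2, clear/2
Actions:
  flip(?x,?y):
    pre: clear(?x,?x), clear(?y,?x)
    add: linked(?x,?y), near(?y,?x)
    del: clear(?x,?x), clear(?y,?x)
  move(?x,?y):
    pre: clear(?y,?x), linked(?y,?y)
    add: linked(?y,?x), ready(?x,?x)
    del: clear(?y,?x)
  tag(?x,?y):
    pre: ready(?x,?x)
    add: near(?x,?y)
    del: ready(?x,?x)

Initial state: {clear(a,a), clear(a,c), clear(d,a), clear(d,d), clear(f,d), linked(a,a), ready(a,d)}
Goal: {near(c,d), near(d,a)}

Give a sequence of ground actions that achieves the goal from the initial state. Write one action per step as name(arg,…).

flip(a,d); move(c,a); tag(c,d)

1. flip(a,d)  →  {clear(a,c), clear(d,d), clear(f,d), linked(a,a), linked(a,d), near(d,a), ready(a,d)}
2. move(c,a)  →  {clear(d,d), clear(f,d), linked(a,a), linked(a,c), linked(a,d), near(d,a), ready(a,d), ready(c,c)}
3. tag(c,d)  →  {clear(d,d), clear(f,d), linked(a,a), linked(a,c), linked(a,d), near(c,d), near(d,a), ready(a,d)}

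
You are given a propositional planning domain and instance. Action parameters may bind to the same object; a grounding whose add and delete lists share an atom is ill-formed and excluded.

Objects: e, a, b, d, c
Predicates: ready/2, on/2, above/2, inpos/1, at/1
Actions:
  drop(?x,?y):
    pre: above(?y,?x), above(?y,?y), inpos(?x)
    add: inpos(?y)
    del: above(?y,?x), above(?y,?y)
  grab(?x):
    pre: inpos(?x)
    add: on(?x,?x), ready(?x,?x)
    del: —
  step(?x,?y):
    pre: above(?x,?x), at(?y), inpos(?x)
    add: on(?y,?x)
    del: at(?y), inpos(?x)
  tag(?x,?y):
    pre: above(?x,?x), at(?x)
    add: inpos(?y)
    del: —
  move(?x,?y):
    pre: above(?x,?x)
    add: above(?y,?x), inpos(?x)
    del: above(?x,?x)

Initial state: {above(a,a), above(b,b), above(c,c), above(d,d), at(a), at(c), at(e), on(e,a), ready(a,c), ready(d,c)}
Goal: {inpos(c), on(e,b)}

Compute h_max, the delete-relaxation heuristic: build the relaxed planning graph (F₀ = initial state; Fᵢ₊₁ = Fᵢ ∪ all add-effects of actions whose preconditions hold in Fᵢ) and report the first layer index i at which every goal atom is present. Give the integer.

F0 = init (10 atoms)
F1 = F0 ∪ {above(a,b), above(a,c), above(a,d), above(b,a), above(b,c), above(b,d), above(c,a), above(c,b), above(c,d), above(d,a), above(d,b), above(d,c), above(e,a), above(e,b), above(e,c), above(e,d), inpos(a), inpos(b), inpos(c), inpos(d), inpos(e)}  (31 atoms)
F2 = F1 ∪ {on(a,a), on(a,b), on(a,c), on(a,d), on(b,b), on(c,a), on(c,b), on(c,c), on(c,d), on(d,d), on(e,b), on(e,c), on(e,d), on(e,e), ready(a,a), ready(b,b), ready(c,c), ready(d,d), ready(e,e)}  (50 atoms)
goal ⊆ F2  ⇒  h_max = 2

2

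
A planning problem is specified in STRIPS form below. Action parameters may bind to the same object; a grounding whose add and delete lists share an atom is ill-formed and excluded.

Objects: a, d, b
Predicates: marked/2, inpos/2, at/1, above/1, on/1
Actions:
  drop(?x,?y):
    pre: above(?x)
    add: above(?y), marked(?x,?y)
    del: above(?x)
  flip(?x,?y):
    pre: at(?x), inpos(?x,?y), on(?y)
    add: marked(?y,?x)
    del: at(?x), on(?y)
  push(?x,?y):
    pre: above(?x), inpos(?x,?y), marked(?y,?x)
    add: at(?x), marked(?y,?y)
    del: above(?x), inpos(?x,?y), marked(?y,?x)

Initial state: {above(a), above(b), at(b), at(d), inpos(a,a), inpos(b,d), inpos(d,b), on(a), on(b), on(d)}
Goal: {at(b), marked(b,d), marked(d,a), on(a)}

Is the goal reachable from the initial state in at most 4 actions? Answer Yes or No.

Yes

1. drop(b,d)  →  {above(a), above(d), at(b), at(d), inpos(a,a), inpos(b,d), inpos(d,b), marked(b,d), on(a), on(b), on(d)}
2. drop(d,a)  →  {above(a), at(b), at(d), inpos(a,a), inpos(b,d), inpos(d,b), marked(b,d), marked(d,a), on(a), on(b), on(d)}
optimal plan length = 2; 2 ≤ 4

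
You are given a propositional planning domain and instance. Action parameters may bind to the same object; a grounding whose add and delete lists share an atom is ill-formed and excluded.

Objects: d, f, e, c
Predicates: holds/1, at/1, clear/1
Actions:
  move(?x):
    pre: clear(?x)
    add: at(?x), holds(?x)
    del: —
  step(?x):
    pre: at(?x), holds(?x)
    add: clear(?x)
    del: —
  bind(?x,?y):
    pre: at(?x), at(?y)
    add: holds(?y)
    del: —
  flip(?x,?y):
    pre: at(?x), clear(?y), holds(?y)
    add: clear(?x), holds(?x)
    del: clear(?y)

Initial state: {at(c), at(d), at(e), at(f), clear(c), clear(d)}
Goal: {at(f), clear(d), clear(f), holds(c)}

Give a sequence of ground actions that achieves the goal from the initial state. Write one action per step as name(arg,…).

1. move(c)  →  {at(c), at(d), at(e), at(f), clear(c), clear(d), holds(c)}
2. flip(f,c)  →  {at(c), at(d), at(e), at(f), clear(d), clear(f), holds(c), holds(f)}

move(c); flip(f,c)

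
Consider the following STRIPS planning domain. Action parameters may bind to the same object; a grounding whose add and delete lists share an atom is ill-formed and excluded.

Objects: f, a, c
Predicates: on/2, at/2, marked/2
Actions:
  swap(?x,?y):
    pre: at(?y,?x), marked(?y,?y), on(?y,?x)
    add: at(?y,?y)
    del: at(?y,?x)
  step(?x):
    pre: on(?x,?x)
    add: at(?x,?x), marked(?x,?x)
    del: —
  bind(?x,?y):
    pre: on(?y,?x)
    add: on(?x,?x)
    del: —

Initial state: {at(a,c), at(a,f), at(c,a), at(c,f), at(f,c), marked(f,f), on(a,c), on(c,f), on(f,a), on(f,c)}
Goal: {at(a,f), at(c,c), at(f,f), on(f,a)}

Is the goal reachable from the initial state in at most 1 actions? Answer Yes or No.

1. swap(c,f)  →  {at(a,c), at(a,f), at(c,a), at(c,f), at(f,f), marked(f,f), on(a,c), on(c,f), on(f,a), on(f,c)}
2. bind(c,f)  →  {at(a,c), at(a,f), at(c,a), at(c,f), at(f,f), marked(f,f), on(a,c), on(c,c), on(c,f), on(f,a), on(f,c)}
3. step(c)  →  {at(a,c), at(a,f), at(c,a), at(c,c), at(c,f), at(f,f), marked(c,c), marked(f,f), on(a,c), on(c,c), on(c,f), on(f,a), on(f,c)}
optimal plan length = 3; 3 > 1

No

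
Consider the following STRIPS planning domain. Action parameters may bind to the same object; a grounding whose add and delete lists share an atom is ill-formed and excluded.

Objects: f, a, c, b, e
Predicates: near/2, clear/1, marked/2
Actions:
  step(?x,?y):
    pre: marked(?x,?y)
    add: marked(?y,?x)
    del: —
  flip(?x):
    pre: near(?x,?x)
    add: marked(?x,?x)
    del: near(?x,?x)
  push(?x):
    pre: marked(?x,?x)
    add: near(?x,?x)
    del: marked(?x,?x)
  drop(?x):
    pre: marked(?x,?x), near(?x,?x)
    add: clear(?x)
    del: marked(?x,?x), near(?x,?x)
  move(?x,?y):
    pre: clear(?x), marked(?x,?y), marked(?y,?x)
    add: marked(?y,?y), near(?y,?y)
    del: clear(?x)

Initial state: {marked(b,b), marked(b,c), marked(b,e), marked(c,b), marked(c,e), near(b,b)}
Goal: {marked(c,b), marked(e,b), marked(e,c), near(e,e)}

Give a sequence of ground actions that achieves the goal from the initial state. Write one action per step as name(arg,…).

1. step(c,e)  →  {marked(b,b), marked(b,c), marked(b,e), marked(c,b), marked(c,e), marked(e,c), near(b,b)}
2. step(b,e)  →  {marked(b,b), marked(b,c), marked(b,e), marked(c,b), marked(c,e), marked(e,b), marked(e,c), near(b,b)}
3. drop(b)  →  {clear(b), marked(b,c), marked(b,e), marked(c,b), marked(c,e), marked(e,b), marked(e,c)}
4. move(b,e)  →  {marked(b,c), marked(b,e), marked(c,b), marked(c,e), marked(e,b), marked(e,c), marked(e,e), near(e,e)}

step(c,e); step(b,e); drop(b); move(b,e)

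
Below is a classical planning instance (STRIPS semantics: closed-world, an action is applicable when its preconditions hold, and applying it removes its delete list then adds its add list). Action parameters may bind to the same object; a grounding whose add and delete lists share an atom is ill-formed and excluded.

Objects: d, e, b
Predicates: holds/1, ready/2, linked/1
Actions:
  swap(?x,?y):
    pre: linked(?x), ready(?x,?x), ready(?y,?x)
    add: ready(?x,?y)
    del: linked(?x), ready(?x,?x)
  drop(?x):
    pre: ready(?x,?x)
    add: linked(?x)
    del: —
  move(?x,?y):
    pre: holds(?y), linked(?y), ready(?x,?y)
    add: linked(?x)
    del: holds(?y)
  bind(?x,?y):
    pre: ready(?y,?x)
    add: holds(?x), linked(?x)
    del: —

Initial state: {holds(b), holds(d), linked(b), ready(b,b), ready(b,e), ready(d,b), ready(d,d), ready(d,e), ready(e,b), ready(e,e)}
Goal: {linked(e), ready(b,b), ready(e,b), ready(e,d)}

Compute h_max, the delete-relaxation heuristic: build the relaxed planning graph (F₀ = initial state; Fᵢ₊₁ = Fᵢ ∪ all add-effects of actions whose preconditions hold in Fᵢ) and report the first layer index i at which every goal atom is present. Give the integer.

2

F0 = init (10 atoms)
F1 = F0 ∪ {holds(e), linked(d), linked(e), ready(b,d)}  (14 atoms)
F2 = F1 ∪ {ready(e,d)}  (15 atoms)
goal ⊆ F2  ⇒  h_max = 2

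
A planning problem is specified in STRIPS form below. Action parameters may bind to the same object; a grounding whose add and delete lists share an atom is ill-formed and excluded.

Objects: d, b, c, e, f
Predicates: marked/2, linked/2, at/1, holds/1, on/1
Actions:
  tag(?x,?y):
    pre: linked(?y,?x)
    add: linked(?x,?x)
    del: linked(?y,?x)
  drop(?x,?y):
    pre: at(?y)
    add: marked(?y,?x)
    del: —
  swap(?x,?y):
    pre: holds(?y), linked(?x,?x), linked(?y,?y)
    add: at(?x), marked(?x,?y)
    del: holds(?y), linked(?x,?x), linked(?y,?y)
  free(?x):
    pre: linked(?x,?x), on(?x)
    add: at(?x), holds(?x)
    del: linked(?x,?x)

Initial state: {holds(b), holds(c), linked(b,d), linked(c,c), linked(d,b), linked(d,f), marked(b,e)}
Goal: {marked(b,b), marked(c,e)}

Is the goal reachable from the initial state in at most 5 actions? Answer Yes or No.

1. tag(b,d)  →  {holds(b), holds(c), linked(b,b), linked(b,d), linked(c,c), linked(d,f), marked(b,e)}
2. swap(b,b)  →  {at(b), holds(c), linked(b,d), linked(c,c), linked(d,f), marked(b,b), marked(b,e)}
3. swap(c,c)  →  {at(b), at(c), linked(b,d), linked(d,f), marked(b,b), marked(b,e), marked(c,c)}
4. drop(e,c)  →  {at(b), at(c), linked(b,d), linked(d,f), marked(b,b), marked(b,e), marked(c,c), marked(c,e)}
optimal plan length = 4; 4 ≤ 5

Yes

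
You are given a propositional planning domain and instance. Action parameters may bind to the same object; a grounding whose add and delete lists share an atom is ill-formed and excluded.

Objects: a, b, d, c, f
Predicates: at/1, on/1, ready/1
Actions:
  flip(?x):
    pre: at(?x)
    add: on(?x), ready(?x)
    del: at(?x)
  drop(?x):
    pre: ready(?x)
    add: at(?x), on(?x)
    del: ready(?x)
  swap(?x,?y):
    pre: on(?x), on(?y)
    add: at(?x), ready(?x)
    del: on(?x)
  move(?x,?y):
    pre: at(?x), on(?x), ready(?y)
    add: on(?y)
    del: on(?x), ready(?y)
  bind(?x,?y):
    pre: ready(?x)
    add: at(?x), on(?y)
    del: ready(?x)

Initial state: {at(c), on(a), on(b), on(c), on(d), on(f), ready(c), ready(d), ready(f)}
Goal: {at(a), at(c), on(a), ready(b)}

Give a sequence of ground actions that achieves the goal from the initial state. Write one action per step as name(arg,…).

swap(a,a); drop(a); swap(b,a)

1. swap(a,a)  →  {at(a), at(c), on(b), on(c), on(d), on(f), ready(a), ready(c), ready(d), ready(f)}
2. drop(a)  →  {at(a), at(c), on(a), on(b), on(c), on(d), on(f), ready(c), ready(d), ready(f)}
3. swap(b,a)  →  {at(a), at(b), at(c), on(a), on(c), on(d), on(f), ready(b), ready(c), ready(d), ready(f)}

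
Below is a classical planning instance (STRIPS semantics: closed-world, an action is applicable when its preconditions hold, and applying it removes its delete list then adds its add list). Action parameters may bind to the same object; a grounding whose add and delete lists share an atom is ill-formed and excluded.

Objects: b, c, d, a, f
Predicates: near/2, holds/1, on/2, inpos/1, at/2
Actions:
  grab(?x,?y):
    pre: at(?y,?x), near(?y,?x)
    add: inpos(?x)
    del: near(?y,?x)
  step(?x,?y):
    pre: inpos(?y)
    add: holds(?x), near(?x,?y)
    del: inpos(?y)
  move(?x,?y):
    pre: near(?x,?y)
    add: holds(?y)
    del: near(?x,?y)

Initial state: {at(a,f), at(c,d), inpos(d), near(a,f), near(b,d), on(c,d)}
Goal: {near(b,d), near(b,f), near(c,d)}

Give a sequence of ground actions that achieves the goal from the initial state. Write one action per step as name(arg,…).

1. grab(f,a)  →  {at(a,f), at(c,d), inpos(d), inpos(f), near(b,d), on(c,d)}
2. step(b,f)  →  {at(a,f), at(c,d), holds(b), inpos(d), near(b,d), near(b,f), on(c,d)}
3. step(c,d)  →  {at(a,f), at(c,d), holds(b), holds(c), near(b,d), near(b,f), near(c,d), on(c,d)}

grab(f,a); step(b,f); step(c,d)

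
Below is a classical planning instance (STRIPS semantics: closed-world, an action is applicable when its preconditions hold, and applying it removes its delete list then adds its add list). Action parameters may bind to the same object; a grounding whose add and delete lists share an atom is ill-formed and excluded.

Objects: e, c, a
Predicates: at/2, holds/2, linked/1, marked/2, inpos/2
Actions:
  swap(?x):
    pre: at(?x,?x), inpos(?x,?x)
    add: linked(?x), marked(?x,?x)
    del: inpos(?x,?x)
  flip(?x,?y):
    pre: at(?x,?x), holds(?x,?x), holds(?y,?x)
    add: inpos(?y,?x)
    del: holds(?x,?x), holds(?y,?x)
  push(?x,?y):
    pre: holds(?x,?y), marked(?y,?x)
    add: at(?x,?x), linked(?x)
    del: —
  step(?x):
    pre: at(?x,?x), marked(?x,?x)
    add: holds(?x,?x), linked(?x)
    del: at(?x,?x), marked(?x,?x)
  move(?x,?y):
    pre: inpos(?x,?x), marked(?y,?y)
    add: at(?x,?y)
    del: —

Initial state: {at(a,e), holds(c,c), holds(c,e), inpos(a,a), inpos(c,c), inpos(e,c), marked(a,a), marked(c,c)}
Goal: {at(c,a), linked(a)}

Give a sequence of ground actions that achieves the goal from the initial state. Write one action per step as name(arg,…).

move(c,a); move(a,a); swap(a)

1. move(c,a)  →  {at(a,e), at(c,a), holds(c,c), holds(c,e), inpos(a,a), inpos(c,c), inpos(e,c), marked(a,a), marked(c,c)}
2. move(a,a)  →  {at(a,a), at(a,e), at(c,a), holds(c,c), holds(c,e), inpos(a,a), inpos(c,c), inpos(e,c), marked(a,a), marked(c,c)}
3. swap(a)  →  {at(a,a), at(a,e), at(c,a), holds(c,c), holds(c,e), inpos(c,c), inpos(e,c), linked(a), marked(a,a), marked(c,c)}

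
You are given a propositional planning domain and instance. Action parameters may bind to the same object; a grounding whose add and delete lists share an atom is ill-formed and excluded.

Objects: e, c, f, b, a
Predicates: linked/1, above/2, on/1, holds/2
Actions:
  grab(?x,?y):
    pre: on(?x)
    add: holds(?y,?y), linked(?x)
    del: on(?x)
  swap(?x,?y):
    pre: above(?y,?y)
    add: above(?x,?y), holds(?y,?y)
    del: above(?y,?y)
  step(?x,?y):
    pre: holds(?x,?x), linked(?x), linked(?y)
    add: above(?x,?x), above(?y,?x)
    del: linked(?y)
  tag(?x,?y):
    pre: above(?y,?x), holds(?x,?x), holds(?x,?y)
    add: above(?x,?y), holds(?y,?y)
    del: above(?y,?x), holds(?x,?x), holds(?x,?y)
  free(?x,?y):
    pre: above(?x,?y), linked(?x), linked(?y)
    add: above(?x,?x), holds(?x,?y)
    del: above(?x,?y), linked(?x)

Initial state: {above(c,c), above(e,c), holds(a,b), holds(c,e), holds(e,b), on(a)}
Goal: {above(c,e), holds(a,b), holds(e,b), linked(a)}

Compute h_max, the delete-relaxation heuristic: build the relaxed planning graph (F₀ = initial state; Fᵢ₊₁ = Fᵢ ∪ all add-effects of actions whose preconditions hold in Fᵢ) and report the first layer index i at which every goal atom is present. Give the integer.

2

F0 = init (6 atoms)
F1 = F0 ∪ {above(a,c), above(b,c), above(f,c), holds(a,a), holds(b,b), holds(c,c), holds(e,e), holds(f,f), linked(a)}  (15 atoms)
F2 = F1 ∪ {above(a,a), above(c,e)}  (17 atoms)
goal ⊆ F2  ⇒  h_max = 2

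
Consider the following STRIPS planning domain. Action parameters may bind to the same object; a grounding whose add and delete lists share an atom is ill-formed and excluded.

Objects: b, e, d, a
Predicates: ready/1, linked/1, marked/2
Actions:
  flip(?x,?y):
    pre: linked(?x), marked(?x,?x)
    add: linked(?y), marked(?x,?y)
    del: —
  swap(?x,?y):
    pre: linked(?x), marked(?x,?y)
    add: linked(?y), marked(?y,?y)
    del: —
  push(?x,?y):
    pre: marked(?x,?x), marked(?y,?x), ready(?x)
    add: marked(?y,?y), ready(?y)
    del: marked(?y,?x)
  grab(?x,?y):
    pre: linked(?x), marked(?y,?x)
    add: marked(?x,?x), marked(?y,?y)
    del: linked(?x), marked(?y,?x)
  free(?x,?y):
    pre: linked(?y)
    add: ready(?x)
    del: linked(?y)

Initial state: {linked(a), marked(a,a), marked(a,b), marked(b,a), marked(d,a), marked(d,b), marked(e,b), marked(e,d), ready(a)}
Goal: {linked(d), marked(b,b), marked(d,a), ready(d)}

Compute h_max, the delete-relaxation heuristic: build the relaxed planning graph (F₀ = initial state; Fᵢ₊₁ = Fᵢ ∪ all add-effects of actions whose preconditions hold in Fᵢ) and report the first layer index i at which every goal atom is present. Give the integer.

1

F0 = init (9 atoms)
F1 = F0 ∪ {linked(b), linked(d), linked(e), marked(a,d), marked(a,e), marked(b,b), marked(d,d), ready(b), ready(d), ready(e)}  (19 atoms)
goal ⊆ F1  ⇒  h_max = 1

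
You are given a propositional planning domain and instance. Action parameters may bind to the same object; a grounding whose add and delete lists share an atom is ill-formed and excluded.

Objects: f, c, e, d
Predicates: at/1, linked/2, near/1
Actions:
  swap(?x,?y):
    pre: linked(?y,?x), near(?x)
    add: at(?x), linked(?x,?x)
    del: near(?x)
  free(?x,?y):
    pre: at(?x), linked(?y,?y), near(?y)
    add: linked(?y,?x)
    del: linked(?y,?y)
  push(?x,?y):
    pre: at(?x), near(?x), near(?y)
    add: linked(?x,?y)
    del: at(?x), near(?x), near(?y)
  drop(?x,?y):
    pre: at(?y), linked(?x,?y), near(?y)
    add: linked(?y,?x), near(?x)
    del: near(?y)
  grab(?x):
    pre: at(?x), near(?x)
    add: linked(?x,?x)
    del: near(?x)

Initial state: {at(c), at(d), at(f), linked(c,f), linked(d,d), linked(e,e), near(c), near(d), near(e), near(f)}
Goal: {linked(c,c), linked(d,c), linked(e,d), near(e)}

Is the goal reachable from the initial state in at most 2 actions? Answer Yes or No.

No

1. free(c,d)  →  {at(c), at(d), at(f), linked(c,f), linked(d,c), linked(e,e), near(c), near(d), near(e), near(f)}
2. swap(c,d)  →  {at(c), at(d), at(f), linked(c,c), linked(c,f), linked(d,c), linked(e,e), near(d), near(e), near(f)}
3. free(d,e)  →  {at(c), at(d), at(f), linked(c,c), linked(c,f), linked(d,c), linked(e,d), near(d), near(e), near(f)}
optimal plan length = 3; 3 > 2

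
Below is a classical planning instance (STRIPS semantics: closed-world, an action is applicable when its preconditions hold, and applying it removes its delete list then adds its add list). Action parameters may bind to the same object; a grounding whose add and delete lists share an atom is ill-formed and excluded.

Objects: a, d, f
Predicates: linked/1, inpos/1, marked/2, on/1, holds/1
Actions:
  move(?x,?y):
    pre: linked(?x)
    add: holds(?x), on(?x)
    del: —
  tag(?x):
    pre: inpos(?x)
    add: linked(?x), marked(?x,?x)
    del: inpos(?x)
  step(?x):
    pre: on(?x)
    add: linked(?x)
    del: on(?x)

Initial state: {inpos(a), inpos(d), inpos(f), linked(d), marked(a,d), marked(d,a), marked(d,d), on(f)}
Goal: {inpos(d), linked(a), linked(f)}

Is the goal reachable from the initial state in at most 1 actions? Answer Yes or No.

No

1. tag(a)  →  {inpos(d), inpos(f), linked(a), linked(d), marked(a,a), marked(a,d), marked(d,a), marked(d,d), on(f)}
2. tag(f)  →  {inpos(d), linked(a), linked(d), linked(f), marked(a,a), marked(a,d), marked(d,a), marked(d,d), marked(f,f), on(f)}
optimal plan length = 2; 2 > 1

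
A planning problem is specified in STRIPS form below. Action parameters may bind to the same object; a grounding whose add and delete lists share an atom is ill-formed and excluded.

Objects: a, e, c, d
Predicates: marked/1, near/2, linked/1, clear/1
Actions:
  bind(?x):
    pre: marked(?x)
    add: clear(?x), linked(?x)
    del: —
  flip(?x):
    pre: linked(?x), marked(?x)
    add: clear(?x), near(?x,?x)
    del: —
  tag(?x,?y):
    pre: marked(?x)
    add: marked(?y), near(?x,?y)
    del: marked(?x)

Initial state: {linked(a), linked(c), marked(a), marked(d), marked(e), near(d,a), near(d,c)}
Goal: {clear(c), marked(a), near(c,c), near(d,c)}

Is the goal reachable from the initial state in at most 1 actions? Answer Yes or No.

1. tag(e,c)  →  {linked(a), linked(c), marked(a), marked(c), marked(d), near(d,a), near(d,c), near(e,c)}
2. flip(c)  →  {clear(c), linked(a), linked(c), marked(a), marked(c), marked(d), near(c,c), near(d,a), near(d,c), near(e,c)}
optimal plan length = 2; 2 > 1

No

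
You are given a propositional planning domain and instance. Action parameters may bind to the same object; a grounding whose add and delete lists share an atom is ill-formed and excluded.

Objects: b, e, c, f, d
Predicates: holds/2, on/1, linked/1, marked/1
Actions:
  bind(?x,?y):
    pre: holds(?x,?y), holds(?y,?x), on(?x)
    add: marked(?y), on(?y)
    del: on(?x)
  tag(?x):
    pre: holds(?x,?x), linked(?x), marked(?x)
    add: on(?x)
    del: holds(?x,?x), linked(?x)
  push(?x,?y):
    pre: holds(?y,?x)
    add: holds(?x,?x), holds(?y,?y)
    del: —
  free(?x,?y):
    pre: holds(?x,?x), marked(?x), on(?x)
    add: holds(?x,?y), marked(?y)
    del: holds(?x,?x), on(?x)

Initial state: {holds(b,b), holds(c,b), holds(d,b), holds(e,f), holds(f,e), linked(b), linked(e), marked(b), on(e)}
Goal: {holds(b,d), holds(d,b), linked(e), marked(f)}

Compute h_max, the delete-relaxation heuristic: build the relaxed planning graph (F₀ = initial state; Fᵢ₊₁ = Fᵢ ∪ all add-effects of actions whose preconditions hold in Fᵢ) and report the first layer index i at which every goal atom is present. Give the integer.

F0 = init (9 atoms)
F1 = F0 ∪ {holds(c,c), holds(d,d), holds(e,e), holds(f,f), marked(f), on(b), on(f)}  (16 atoms)
F2 = F1 ∪ {holds(b,c), holds(b,d), holds(b,e), holds(b,f), holds(f,b), holds(f,c), holds(f,d), marked(c), marked(d), marked(e)}  (26 atoms)
goal ⊆ F2  ⇒  h_max = 2

2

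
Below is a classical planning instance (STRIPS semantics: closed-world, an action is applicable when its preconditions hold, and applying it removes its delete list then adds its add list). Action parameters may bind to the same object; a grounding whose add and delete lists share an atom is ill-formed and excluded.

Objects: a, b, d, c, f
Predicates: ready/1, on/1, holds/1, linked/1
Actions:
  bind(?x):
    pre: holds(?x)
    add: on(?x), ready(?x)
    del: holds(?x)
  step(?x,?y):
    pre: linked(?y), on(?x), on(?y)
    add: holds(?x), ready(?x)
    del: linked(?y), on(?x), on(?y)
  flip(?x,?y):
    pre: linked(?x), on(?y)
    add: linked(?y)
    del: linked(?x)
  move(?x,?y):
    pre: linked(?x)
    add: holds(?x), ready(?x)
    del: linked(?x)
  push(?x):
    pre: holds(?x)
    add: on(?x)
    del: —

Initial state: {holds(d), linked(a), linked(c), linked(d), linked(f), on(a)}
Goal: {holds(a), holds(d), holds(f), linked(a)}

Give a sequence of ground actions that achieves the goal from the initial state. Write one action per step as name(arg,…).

move(a,a); flip(d,a); move(f,a)

1. move(a,a)  →  {holds(a), holds(d), linked(c), linked(d), linked(f), on(a), ready(a)}
2. flip(d,a)  →  {holds(a), holds(d), linked(a), linked(c), linked(f), on(a), ready(a)}
3. move(f,a)  →  {holds(a), holds(d), holds(f), linked(a), linked(c), on(a), ready(a), ready(f)}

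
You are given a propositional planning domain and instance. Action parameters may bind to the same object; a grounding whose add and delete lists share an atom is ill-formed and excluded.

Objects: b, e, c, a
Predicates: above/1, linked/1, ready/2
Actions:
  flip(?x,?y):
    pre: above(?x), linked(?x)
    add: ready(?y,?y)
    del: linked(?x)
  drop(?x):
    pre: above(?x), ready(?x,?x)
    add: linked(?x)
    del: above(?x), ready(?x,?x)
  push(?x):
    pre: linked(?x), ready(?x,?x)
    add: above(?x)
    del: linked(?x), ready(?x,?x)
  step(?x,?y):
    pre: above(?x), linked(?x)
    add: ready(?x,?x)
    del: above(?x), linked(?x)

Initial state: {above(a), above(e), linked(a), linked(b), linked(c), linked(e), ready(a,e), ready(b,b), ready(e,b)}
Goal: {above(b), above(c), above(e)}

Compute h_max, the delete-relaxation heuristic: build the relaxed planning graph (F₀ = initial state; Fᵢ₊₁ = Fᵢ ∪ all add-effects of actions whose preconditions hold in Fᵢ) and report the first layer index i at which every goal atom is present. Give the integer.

F0 = init (9 atoms)
F1 = F0 ∪ {above(b), ready(a,a), ready(c,c), ready(e,e)}  (13 atoms)
F2 = F1 ∪ {above(c)}  (14 atoms)
goal ⊆ F2  ⇒  h_max = 2

2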